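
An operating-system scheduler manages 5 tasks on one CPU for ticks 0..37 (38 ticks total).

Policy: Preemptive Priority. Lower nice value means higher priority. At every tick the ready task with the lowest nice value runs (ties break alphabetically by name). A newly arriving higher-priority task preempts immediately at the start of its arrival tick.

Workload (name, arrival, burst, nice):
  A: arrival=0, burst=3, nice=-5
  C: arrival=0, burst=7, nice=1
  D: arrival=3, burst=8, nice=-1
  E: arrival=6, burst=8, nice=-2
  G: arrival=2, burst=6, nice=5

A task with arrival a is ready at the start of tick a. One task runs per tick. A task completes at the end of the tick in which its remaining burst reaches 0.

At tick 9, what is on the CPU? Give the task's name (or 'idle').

running at tick 9 = E

t=0: ready={A,C} → run A
t=1: ready={A,C} → run A
t=2: ready={A,C,G} → run A
t=3: ready={C,D,G} → run D
t=4: ready={C,D,G} → run D
t=5: ready={C,D,G} → run D
t=6: ready={C,D,E,G} → run E
t=7: ready={C,D,E,G} → run E
t=8: ready={C,D,E,G} → run E
t=9: ready={C,D,E,G} → run E
t=10: ready={C,D,E,G} → run E
t=11: ready={C,D,E,G} → run E
t=12: ready={C,D,E,G} → run E
t=13: ready={C,D,E,G} → run E
t=14: ready={C,D,G} → run D
t=15: ready={C,D,G} → run D
t=16: ready={C,D,G} → run D
t=17: ready={C,D,G} → run D
t=18: ready={C,D,G} → run D
t=19: ready={C,G} → run C
t=20: ready={C,G} → run C
t=21: ready={C,G} → run C
t=22: ready={C,G} → run C
t=23: ready={C,G} → run C
t=24: ready={C,G} → run C
t=25: ready={C,G} → run C
t=26: ready={G} → run G
t=27: ready={G} → run G
t=28: ready={G} → run G
t=29: ready={G} → run G
t=30: ready={G} → run G
t=31: ready={G} → run G
t=32: (idle)
t=33: (idle)
t=34: (idle)
t=35: (idle)
t=36: (idle)
t=37: (idle)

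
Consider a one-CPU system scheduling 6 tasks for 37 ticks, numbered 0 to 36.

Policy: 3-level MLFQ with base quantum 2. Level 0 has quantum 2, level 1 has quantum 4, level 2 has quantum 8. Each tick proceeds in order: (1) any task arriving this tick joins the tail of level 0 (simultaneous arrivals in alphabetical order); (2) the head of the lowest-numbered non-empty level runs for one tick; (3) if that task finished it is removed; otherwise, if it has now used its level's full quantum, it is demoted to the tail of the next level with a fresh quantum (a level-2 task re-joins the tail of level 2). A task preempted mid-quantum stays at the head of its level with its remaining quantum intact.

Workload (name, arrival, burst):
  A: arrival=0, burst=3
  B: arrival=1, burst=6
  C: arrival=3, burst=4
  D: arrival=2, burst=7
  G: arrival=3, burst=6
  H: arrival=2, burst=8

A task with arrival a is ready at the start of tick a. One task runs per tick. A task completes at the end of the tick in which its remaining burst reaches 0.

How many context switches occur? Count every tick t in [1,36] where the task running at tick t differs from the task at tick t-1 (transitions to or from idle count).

t=0: L0/L1/L2 = A/-/- → run A
t=1: L0/L1/L2 = AB/-/- → run A
t=2: L0/L1/L2 = BDH/A/- → run B
t=3: L0/L1/L2 = BDHCG/A/- → run B
t=4: L0/L1/L2 = DHCG/AB/- → run D
t=5: L0/L1/L2 = DHCG/AB/- → run D
t=6: L0/L1/L2 = HCG/ABD/- → run H
t=7: L0/L1/L2 = HCG/ABD/- → run H
t=8: L0/L1/L2 = CG/ABDH/- → run C
t=9: L0/L1/L2 = CG/ABDH/- → run C
t=10: L0/L1/L2 = G/ABDHC/- → run G
t=11: L0/L1/L2 = G/ABDHC/- → run G
t=12: L0/L1/L2 = -/ABDHCG/- → run A
t=13: L0/L1/L2 = -/BDHCG/- → run B
t=14: L0/L1/L2 = -/BDHCG/- → run B
t=15: L0/L1/L2 = -/BDHCG/- → run B
t=16: L0/L1/L2 = -/BDHCG/- → run B
t=17: L0/L1/L2 = -/DHCG/- → run D
t=18: L0/L1/L2 = -/DHCG/- → run D
t=19: L0/L1/L2 = -/DHCG/- → run D
t=20: L0/L1/L2 = -/DHCG/- → run D
t=21: L0/L1/L2 = -/HCG/D → run H
t=22: L0/L1/L2 = -/HCG/D → run H
t=23: L0/L1/L2 = -/HCG/D → run H
t=24: L0/L1/L2 = -/HCG/D → run H
t=25: L0/L1/L2 = -/CG/DH → run C
t=26: L0/L1/L2 = -/CG/DH → run C
t=27: L0/L1/L2 = -/G/DH → run G
t=28: L0/L1/L2 = -/G/DH → run G
t=29: L0/L1/L2 = -/G/DH → run G
t=30: L0/L1/L2 = -/G/DH → run G
t=31: L0/L1/L2 = -/-/DH → run D
t=32: L0/L1/L2 = -/-/H → run H
t=33: L0/L1/L2 = -/-/H → run H
t=34: (idle)
t=35: (idle)
t=36: (idle)

context switches = 14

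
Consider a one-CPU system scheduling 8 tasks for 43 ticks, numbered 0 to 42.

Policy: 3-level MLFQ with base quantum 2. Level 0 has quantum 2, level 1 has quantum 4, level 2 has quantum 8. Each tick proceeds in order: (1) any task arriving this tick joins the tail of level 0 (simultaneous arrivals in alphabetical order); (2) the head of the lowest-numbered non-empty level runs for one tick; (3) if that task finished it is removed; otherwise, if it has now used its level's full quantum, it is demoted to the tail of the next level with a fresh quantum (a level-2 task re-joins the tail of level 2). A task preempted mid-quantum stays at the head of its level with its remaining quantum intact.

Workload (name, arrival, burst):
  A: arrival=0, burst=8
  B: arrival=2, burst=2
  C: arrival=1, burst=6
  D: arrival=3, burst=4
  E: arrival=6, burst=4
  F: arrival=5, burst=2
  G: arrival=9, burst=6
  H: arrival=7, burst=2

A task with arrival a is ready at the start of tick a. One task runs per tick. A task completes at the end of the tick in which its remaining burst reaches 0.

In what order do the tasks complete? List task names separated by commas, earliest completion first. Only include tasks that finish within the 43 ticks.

completion order = B, F, H, C, D, E, G, A

t=0: L0/L1/L2 = A/-/- → run A
t=1: L0/L1/L2 = AC/-/- → run A
t=2: L0/L1/L2 = CB/A/- → run C
t=3: L0/L1/L2 = CBD/A/- → run C
t=4: L0/L1/L2 = BD/AC/- → run B
t=5: L0/L1/L2 = BDF/AC/- → run B
t=6: L0/L1/L2 = DFE/AC/- → run D
t=7: L0/L1/L2 = DFEH/AC/- → run D
t=8: L0/L1/L2 = FEH/ACD/- → run F
t=9: L0/L1/L2 = FEHG/ACD/- → run F
t=10: L0/L1/L2 = EHG/ACD/- → run E
t=11: L0/L1/L2 = EHG/ACD/- → run E
t=12: L0/L1/L2 = HG/ACDE/- → run H
t=13: L0/L1/L2 = HG/ACDE/- → run H
t=14: L0/L1/L2 = G/ACDE/- → run G
t=15: L0/L1/L2 = G/ACDE/- → run G
t=16: L0/L1/L2 = -/ACDEG/- → run A
t=17: L0/L1/L2 = -/ACDEG/- → run A
t=18: L0/L1/L2 = -/ACDEG/- → run A
t=19: L0/L1/L2 = -/ACDEG/- → run A
t=20: L0/L1/L2 = -/CDEG/A → run C
t=21: L0/L1/L2 = -/CDEG/A → run C
t=22: L0/L1/L2 = -/CDEG/A → run C
t=23: L0/L1/L2 = -/CDEG/A → run C
t=24: L0/L1/L2 = -/DEG/A → run D
t=25: L0/L1/L2 = -/DEG/A → run D
t=26: L0/L1/L2 = -/EG/A → run E
t=27: L0/L1/L2 = -/EG/A → run E
t=28: L0/L1/L2 = -/G/A → run G
t=29: L0/L1/L2 = -/G/A → run G
t=30: L0/L1/L2 = -/G/A → run G
t=31: L0/L1/L2 = -/G/A → run G
t=32: L0/L1/L2 = -/-/A → run A
t=33: L0/L1/L2 = -/-/A → run A
t=34: (idle)
t=35: (idle)
t=36: (idle)
t=37: (idle)
t=38: (idle)
t=39: (idle)
t=40: (idle)
t=41: (idle)
t=42: (idle)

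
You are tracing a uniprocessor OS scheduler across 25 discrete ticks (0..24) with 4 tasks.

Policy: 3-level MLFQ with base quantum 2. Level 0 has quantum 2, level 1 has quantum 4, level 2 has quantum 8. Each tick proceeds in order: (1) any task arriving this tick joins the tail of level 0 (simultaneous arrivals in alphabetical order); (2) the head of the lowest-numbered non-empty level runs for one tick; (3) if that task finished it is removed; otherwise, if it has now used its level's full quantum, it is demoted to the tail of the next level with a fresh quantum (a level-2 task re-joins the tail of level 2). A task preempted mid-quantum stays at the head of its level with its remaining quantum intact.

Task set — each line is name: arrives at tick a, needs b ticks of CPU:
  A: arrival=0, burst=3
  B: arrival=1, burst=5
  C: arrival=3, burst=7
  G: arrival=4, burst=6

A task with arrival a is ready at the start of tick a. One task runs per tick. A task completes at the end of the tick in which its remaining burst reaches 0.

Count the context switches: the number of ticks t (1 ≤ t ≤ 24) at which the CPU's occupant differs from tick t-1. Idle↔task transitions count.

t=0: L0/L1/L2 = A/-/- → run A
t=1: L0/L1/L2 = AB/-/- → run A
t=2: L0/L1/L2 = B/A/- → run B
t=3: L0/L1/L2 = BC/A/- → run B
t=4: L0/L1/L2 = CG/AB/- → run C
t=5: L0/L1/L2 = CG/AB/- → run C
t=6: L0/L1/L2 = G/ABC/- → run G
t=7: L0/L1/L2 = G/ABC/- → run G
t=8: L0/L1/L2 = -/ABCG/- → run A
t=9: L0/L1/L2 = -/BCG/- → run B
t=10: L0/L1/L2 = -/BCG/- → run B
t=11: L0/L1/L2 = -/BCG/- → run B
t=12: L0/L1/L2 = -/CG/- → run C
t=13: L0/L1/L2 = -/CG/- → run C
t=14: L0/L1/L2 = -/CG/- → run C
t=15: L0/L1/L2 = -/CG/- → run C
t=16: L0/L1/L2 = -/G/C → run G
t=17: L0/L1/L2 = -/G/C → run G
t=18: L0/L1/L2 = -/G/C → run G
t=19: L0/L1/L2 = -/G/C → run G
t=20: L0/L1/L2 = -/-/C → run C
t=21: (idle)
t=22: (idle)
t=23: (idle)
t=24: (idle)

context switches = 9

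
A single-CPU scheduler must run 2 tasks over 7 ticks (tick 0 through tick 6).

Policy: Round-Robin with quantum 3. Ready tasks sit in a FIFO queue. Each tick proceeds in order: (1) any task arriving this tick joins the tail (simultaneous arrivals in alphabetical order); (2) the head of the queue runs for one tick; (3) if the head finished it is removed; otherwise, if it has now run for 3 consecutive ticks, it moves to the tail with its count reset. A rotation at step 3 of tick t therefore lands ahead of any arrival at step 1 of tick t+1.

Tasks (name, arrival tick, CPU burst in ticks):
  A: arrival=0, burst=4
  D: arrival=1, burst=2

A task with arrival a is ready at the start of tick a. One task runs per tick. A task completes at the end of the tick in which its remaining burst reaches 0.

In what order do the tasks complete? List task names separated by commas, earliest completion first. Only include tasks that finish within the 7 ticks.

completion order = D, A

t=0: queue=[A] q_used=0 → run A
t=1: queue=[A,D] q_used=1 → run A
t=2: queue=[A,D] q_used=2 → run A
t=3: queue=[D,A] q_used=0 → run D
t=4: queue=[D,A] q_used=1 → run D
t=5: queue=[A] q_used=0 → run A
t=6: (idle)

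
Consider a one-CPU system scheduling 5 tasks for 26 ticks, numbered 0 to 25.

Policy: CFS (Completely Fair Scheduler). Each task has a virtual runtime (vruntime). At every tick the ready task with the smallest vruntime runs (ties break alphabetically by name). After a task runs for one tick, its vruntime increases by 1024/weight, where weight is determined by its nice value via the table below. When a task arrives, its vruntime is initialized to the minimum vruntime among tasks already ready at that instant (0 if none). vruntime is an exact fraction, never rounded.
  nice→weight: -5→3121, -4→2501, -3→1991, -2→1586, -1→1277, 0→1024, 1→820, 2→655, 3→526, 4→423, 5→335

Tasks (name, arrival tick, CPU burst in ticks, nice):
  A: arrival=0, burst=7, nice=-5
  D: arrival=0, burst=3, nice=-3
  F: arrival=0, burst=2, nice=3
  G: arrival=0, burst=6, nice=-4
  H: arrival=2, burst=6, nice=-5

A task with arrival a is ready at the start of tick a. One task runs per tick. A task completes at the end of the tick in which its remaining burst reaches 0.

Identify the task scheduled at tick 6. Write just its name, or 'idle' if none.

running at tick 6 = H

t=0: vr[A=0 D=0 F=0 G=0] → run A
t=1: vr[A=1024/3121 D=0 F=0 G=0] → run D
t=2: vr[A=1024/3121 D=1024/1991 F=0 G=0 H=0] → run F
t=3: vr[A=1024/3121 D=1024/1991 F=512/263 G=0 H=0] → run G
t=4: vr[A=1024/3121 D=1024/1991 F=512/263 G=1024/2501 H=0] → run H
t=5: vr[A=1024/3121 D=1024/1991 F=512/263 G=1024/2501 H=1024/3121] → run A
t=6: vr[A=2048/3121 D=1024/1991 F=512/263 G=1024/2501 H=1024/3121] → run H
t=7: vr[A=2048/3121 D=1024/1991 F=512/263 G=1024/2501 H=2048/3121] → run G
t=8: vr[A=2048/3121 D=1024/1991 F=512/263 G=2048/2501 H=2048/3121] → run D
t=9: vr[A=2048/3121 D=2048/1991 F=512/263 G=2048/2501 H=2048/3121] → run A
t=10: vr[A=3072/3121 D=2048/1991 F=512/263 G=2048/2501 H=2048/3121] → run H
t=11: vr[A=3072/3121 D=2048/1991 F=512/263 G=2048/2501 H=3072/3121] → run G
t=12: vr[A=3072/3121 D=2048/1991 F=512/263 G=3072/2501 H=3072/3121] → run A
t=13: vr[A=4096/3121 D=2048/1991 F=512/263 G=3072/2501 H=3072/3121] → run H
t=14: vr[A=4096/3121 D=2048/1991 F=512/263 G=3072/2501 H=4096/3121] → run D
t=15: vr[A=4096/3121 F=512/263 G=3072/2501 H=4096/3121] → run G
t=16: vr[A=4096/3121 F=512/263 G=4096/2501 H=4096/3121] → run A
t=17: vr[A=5120/3121 F=512/263 G=4096/2501 H=4096/3121] → run H
t=18: vr[A=5120/3121 F=512/263 G=4096/2501 H=5120/3121] → run G
t=19: vr[A=5120/3121 F=512/263 G=5120/2501 H=5120/3121] → run A
t=20: vr[A=6144/3121 F=512/263 G=5120/2501 H=5120/3121] → run H
t=21: vr[A=6144/3121 F=512/263 G=5120/2501] → run F
t=22: vr[A=6144/3121 G=5120/2501] → run A
t=23: vr[G=5120/2501] → run G
t=24: (idle)
t=25: (idle)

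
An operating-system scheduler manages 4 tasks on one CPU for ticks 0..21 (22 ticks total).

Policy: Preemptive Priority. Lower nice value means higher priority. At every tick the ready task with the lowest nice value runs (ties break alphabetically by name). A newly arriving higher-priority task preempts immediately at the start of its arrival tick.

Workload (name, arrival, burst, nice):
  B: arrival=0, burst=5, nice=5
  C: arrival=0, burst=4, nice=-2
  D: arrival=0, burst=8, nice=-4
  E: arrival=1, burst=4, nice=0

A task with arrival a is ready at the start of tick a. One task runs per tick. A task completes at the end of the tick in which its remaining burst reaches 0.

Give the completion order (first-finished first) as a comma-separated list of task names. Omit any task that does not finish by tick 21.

completion order = D, C, E, B

t=0: ready={B,C,D} → run D
t=1: ready={B,C,D,E} → run D
t=2: ready={B,C,D,E} → run D
t=3: ready={B,C,D,E} → run D
t=4: ready={B,C,D,E} → run D
t=5: ready={B,C,D,E} → run D
t=6: ready={B,C,D,E} → run D
t=7: ready={B,C,D,E} → run D
t=8: ready={B,C,E} → run C
t=9: ready={B,C,E} → run C
t=10: ready={B,C,E} → run C
t=11: ready={B,C,E} → run C
t=12: ready={B,E} → run E
t=13: ready={B,E} → run E
t=14: ready={B,E} → run E
t=15: ready={B,E} → run E
t=16: ready={B} → run B
t=17: ready={B} → run B
t=18: ready={B} → run B
t=19: ready={B} → run B
t=20: ready={B} → run B
t=21: (idle)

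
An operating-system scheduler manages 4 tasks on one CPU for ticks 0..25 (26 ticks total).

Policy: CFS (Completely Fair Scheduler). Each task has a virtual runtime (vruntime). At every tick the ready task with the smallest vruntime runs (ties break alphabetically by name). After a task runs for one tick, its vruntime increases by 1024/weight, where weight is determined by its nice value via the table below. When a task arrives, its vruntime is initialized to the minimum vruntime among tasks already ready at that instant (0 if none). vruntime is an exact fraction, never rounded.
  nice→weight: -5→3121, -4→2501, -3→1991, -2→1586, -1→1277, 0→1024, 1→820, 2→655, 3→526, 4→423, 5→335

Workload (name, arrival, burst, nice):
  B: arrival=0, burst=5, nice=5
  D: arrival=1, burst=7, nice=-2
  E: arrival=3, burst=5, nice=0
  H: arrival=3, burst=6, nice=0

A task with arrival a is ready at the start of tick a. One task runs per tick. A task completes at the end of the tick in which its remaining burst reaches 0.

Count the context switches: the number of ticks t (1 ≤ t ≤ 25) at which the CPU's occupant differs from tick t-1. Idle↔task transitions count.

context switches = 18

t=0: vr[B=0] → run B
t=1: vr[B=1024/335 D=1024/335] → run B
t=2: vr[B=2048/335 D=1024/335] → run D
t=3: vr[B=2048/335 D=983552/265655 E=983552/265655 H=983552/265655] → run D
t=4: vr[B=2048/335 D=1155072/265655 E=983552/265655 H=983552/265655] → run E
t=5: vr[B=2048/335 D=1155072/265655 E=1249207/265655 H=983552/265655] → run H
t=6: vr[B=2048/335 D=1155072/265655 E=1249207/265655 H=1249207/265655] → run D
t=7: vr[B=2048/335 D=1326592/265655 E=1249207/265655 H=1249207/265655] → run E
t=8: vr[B=2048/335 D=1326592/265655 E=1514862/265655 H=1249207/265655] → run H
t=9: vr[B=2048/335 D=1326592/265655 E=1514862/265655 H=1514862/265655] → run D
t=10: vr[B=2048/335 D=1498112/265655 E=1514862/265655 H=1514862/265655] → run D
t=11: vr[B=2048/335 D=1669632/265655 E=1514862/265655 H=1514862/265655] → run E
t=12: vr[B=2048/335 D=1669632/265655 E=1780517/265655 H=1514862/265655] → run H
t=13: vr[B=2048/335 D=1669632/265655 E=1780517/265655 H=1780517/265655] → run B
t=14: vr[B=3072/335 D=1669632/265655 E=1780517/265655 H=1780517/265655] → run D
t=15: vr[B=3072/335 D=1841152/265655 E=1780517/265655 H=1780517/265655] → run E
t=16: vr[B=3072/335 D=1841152/265655 E=2046172/265655 H=1780517/265655] → run H
t=17: vr[B=3072/335 D=1841152/265655 E=2046172/265655 H=2046172/265655] → run D
t=18: vr[B=3072/335 E=2046172/265655 H=2046172/265655] → run E
t=19: vr[B=3072/335 H=2046172/265655] → run H
t=20: vr[B=3072/335 H=2311827/265655] → run H
t=21: vr[B=3072/335] → run B
t=22: vr[B=4096/335] → run B
t=23: (idle)
t=24: (idle)
t=25: (idle)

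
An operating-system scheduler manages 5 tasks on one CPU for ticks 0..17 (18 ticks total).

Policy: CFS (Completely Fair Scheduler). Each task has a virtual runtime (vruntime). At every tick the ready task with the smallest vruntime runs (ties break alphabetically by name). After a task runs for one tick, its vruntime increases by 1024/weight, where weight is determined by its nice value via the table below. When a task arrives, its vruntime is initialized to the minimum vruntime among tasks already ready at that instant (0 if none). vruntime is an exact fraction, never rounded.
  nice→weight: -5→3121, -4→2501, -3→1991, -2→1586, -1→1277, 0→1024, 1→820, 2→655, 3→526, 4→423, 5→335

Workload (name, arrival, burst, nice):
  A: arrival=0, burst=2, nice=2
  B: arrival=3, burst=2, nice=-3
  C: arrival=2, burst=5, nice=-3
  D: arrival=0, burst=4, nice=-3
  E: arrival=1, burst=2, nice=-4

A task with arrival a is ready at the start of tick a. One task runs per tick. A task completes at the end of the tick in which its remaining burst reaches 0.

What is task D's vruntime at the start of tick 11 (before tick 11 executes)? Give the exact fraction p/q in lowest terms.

t=0: vr[A=0 D=0] → run A
t=1: vr[A=1024/655 D=0 E=0] → run D
t=2: vr[A=1024/655 C=0 D=1024/1991 E=0] → run C
t=3: vr[A=1024/655 B=0 C=1024/1991 D=1024/1991 E=0] → run B
t=4: vr[A=1024/655 B=1024/1991 C=1024/1991 D=1024/1991 E=0] → run E
t=5: vr[A=1024/655 B=1024/1991 C=1024/1991 D=1024/1991 E=1024/2501] → run E
t=6: vr[A=1024/655 B=1024/1991 C=1024/1991 D=1024/1991] → run B
t=7: vr[A=1024/655 C=1024/1991 D=1024/1991] → run C
t=8: vr[A=1024/655 C=2048/1991 D=1024/1991] → run D
t=9: vr[A=1024/655 C=2048/1991 D=2048/1991] → run C
t=10: vr[A=1024/655 C=3072/1991 D=2048/1991] → run D
t=11: vr[A=1024/655 C=3072/1991 D=3072/1991] → run C
t=12: vr[A=1024/655 C=4096/1991 D=3072/1991] → run D
t=13: vr[A=1024/655 C=4096/1991] → run A
t=14: vr[C=4096/1991] → run C
t=15: (idle)
t=16: (idle)
t=17: (idle)

vruntime(D, start of tick 11) = 3072/1991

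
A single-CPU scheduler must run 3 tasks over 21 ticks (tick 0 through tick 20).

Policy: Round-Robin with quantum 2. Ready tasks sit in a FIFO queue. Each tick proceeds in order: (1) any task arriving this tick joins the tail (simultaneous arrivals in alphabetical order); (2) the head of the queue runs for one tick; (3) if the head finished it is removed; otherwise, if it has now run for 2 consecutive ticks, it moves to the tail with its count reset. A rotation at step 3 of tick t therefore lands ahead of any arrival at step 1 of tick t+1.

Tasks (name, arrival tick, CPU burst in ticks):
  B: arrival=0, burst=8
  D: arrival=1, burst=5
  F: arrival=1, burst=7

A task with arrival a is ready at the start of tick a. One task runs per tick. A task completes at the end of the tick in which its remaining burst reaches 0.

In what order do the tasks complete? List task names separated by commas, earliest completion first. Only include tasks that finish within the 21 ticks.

completion order = D, B, F

t=0: queue=[B] q_used=0 → run B
t=1: queue=[B,D,F] q_used=1 → run B
t=2: queue=[D,F,B] q_used=0 → run D
t=3: queue=[D,F,B] q_used=1 → run D
t=4: queue=[F,B,D] q_used=0 → run F
t=5: queue=[F,B,D] q_used=1 → run F
t=6: queue=[B,D,F] q_used=0 → run B
t=7: queue=[B,D,F] q_used=1 → run B
t=8: queue=[D,F,B] q_used=0 → run D
t=9: queue=[D,F,B] q_used=1 → run D
t=10: queue=[F,B,D] q_used=0 → run F
t=11: queue=[F,B,D] q_used=1 → run F
t=12: queue=[B,D,F] q_used=0 → run B
t=13: queue=[B,D,F] q_used=1 → run B
t=14: queue=[D,F,B] q_used=0 → run D
t=15: queue=[F,B] q_used=0 → run F
t=16: queue=[F,B] q_used=1 → run F
t=17: queue=[B,F] q_used=0 → run B
t=18: queue=[B,F] q_used=1 → run B
t=19: queue=[F] q_used=0 → run F
t=20: (idle)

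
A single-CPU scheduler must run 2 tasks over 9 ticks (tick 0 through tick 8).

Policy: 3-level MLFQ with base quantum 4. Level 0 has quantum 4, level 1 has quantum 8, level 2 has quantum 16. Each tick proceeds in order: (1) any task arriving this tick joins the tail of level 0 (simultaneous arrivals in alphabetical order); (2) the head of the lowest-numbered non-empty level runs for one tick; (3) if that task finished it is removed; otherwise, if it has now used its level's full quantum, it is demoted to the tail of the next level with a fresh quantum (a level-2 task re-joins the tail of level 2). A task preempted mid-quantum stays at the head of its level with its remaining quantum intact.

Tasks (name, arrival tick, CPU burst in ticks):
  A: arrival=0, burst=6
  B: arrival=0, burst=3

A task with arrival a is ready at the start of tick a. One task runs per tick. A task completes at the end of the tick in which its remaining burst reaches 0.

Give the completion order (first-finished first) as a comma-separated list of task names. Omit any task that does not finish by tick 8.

completion order = B, A

t=0: L0/L1/L2 = AB/-/- → run A
t=1: L0/L1/L2 = AB/-/- → run A
t=2: L0/L1/L2 = AB/-/- → run A
t=3: L0/L1/L2 = AB/-/- → run A
t=4: L0/L1/L2 = B/A/- → run B
t=5: L0/L1/L2 = B/A/- → run B
t=6: L0/L1/L2 = B/A/- → run B
t=7: L0/L1/L2 = -/A/- → run A
t=8: L0/L1/L2 = -/A/- → run A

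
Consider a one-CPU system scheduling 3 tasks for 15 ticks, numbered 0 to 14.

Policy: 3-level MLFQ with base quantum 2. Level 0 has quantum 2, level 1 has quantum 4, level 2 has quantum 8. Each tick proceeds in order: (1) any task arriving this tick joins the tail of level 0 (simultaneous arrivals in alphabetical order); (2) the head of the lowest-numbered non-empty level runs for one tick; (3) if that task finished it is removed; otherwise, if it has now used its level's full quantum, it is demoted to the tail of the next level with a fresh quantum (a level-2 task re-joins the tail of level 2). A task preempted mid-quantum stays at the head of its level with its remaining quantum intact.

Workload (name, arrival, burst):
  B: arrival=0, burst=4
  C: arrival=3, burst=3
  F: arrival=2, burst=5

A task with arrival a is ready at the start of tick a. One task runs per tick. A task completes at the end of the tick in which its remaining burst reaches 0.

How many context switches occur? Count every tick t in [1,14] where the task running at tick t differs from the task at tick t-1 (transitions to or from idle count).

t=0: L0/L1/L2 = B/-/- → run B
t=1: L0/L1/L2 = B/-/- → run B
t=2: L0/L1/L2 = F/B/- → run F
t=3: L0/L1/L2 = FC/B/- → run F
t=4: L0/L1/L2 = C/BF/- → run C
t=5: L0/L1/L2 = C/BF/- → run C
t=6: L0/L1/L2 = -/BFC/- → run B
t=7: L0/L1/L2 = -/BFC/- → run B
t=8: L0/L1/L2 = -/FC/- → run F
t=9: L0/L1/L2 = -/FC/- → run F
t=10: L0/L1/L2 = -/FC/- → run F
t=11: L0/L1/L2 = -/C/- → run C
t=12: (idle)
t=13: (idle)
t=14: (idle)

context switches = 6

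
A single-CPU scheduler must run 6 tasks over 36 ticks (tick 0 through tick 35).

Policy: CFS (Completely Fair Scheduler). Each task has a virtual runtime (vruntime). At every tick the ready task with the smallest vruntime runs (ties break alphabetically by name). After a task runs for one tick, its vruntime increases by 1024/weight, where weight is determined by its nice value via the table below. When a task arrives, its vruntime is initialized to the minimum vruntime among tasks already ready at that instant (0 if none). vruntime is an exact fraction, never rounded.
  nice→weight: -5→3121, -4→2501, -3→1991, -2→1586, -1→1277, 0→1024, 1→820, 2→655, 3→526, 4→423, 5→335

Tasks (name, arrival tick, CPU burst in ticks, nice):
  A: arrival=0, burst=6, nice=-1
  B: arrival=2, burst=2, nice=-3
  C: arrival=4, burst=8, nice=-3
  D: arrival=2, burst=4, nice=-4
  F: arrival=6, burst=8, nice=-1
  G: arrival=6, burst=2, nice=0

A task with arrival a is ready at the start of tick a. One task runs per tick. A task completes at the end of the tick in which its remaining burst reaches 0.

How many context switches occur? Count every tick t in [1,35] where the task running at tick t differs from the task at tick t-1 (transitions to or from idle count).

t=0: vr[A=0] → run A
t=1: vr[A=1024/1277] → run A
t=2: vr[A=2048/1277 B=2048/1277 D=2048/1277] → run A
t=3: vr[A=3072/1277 B=2048/1277 D=2048/1277] → run B
t=4: vr[A=3072/1277 B=5385216/2542507 C=2048/1277 D=2048/1277] → run C
t=5: vr[A=3072/1277 B=5385216/2542507 C=5385216/2542507 D=2048/1277] → run D
t=6: vr[A=3072/1277 B=5385216/2542507 C=5385216/2542507 D=6429696/3193777 F=6429696/3193777 G=6429696/3193777] → run D
t=7: vr[A=3072/1277 B=5385216/2542507 C=5385216/2542507 D=7737344/3193777 F=6429696/3193777 G=6429696/3193777] → run F
t=8: vr[A=3072/1277 B=5385216/2542507 C=5385216/2542507 D=7737344/3193777 F=8990720/3193777 G=6429696/3193777] → run G
t=9: vr[A=3072/1277 B=5385216/2542507 C=5385216/2542507 D=7737344/3193777 F=8990720/3193777 G=9623473/3193777] → run B
t=10: vr[A=3072/1277 C=5385216/2542507 D=7737344/3193777 F=8990720/3193777 G=9623473/3193777] → run C
t=11: vr[A=3072/1277 C=6692864/2542507 D=7737344/3193777 F=8990720/3193777 G=9623473/3193777] → run A
t=12: vr[A=4096/1277 C=6692864/2542507 D=7737344/3193777 F=8990720/3193777 G=9623473/3193777] → run D
t=13: vr[A=4096/1277 C=6692864/2542507 D=9044992/3193777 F=8990720/3193777 G=9623473/3193777] → run C
t=14: vr[A=4096/1277 C=8000512/2542507 D=9044992/3193777 F=8990720/3193777 G=9623473/3193777] → run F
t=15: vr[A=4096/1277 C=8000512/2542507 D=9044992/3193777 F=11551744/3193777 G=9623473/3193777] → run D
t=16: vr[A=4096/1277 C=8000512/2542507 F=11551744/3193777 G=9623473/3193777] → run G
t=17: vr[A=4096/1277 C=8000512/2542507 F=11551744/3193777] → run C
t=18: vr[A=4096/1277 C=9308160/2542507 F=11551744/3193777] → run A
t=19: vr[A=5120/1277 C=9308160/2542507 F=11551744/3193777] → run F
t=20: vr[A=5120/1277 C=9308160/2542507 F=14112768/3193777] → run C
t=21: vr[A=5120/1277 C=10615808/2542507 F=14112768/3193777] → run A
t=22: vr[C=10615808/2542507 F=14112768/3193777] → run C
t=23: vr[C=11923456/2542507 F=14112768/3193777] → run F
t=24: vr[C=11923456/2542507 F=16673792/3193777] → run C
t=25: vr[C=13231104/2542507 F=16673792/3193777] → run C
t=26: vr[F=16673792/3193777] → run F
t=27: vr[F=19234816/3193777] → run F
t=28: vr[F=21795840/3193777] → run F
t=29: vr[F=24356864/3193777] → run F
t=30: (idle)
t=31: (idle)
t=32: (idle)
t=33: (idle)
t=34: (idle)
t=35: (idle)

context switches = 23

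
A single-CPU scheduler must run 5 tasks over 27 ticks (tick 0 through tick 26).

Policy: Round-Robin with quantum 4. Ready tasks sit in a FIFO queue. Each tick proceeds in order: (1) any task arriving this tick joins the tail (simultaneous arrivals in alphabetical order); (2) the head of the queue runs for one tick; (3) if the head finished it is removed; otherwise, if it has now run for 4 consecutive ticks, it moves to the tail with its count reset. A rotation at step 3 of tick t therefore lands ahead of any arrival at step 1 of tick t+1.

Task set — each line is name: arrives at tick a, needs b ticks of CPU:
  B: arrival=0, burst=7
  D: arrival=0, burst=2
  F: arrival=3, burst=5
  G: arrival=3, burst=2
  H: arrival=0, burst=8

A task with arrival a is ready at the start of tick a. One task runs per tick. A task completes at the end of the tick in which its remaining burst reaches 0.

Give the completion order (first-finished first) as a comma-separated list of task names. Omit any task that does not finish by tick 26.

t=0: queue=[B,D,H] q_used=0 → run B
t=1: queue=[B,D,H] q_used=1 → run B
t=2: queue=[B,D,H] q_used=2 → run B
t=3: queue=[B,D,H,F,G] q_used=3 → run B
t=4: queue=[D,H,F,G,B] q_used=0 → run D
t=5: queue=[D,H,F,G,B] q_used=1 → run D
t=6: queue=[H,F,G,B] q_used=0 → run H
t=7: queue=[H,F,G,B] q_used=1 → run H
t=8: queue=[H,F,G,B] q_used=2 → run H
t=9: queue=[H,F,G,B] q_used=3 → run H
t=10: queue=[F,G,B,H] q_used=0 → run F
t=11: queue=[F,G,B,H] q_used=1 → run F
t=12: queue=[F,G,B,H] q_used=2 → run F
t=13: queue=[F,G,B,H] q_used=3 → run F
t=14: queue=[G,B,H,F] q_used=0 → run G
t=15: queue=[G,B,H,F] q_used=1 → run G
t=16: queue=[B,H,F] q_used=0 → run B
t=17: queue=[B,H,F] q_used=1 → run B
t=18: queue=[B,H,F] q_used=2 → run B
t=19: queue=[H,F] q_used=0 → run H
t=20: queue=[H,F] q_used=1 → run H
t=21: queue=[H,F] q_used=2 → run H
t=22: queue=[H,F] q_used=3 → run H
t=23: queue=[F] q_used=0 → run F
t=24: (idle)
t=25: (idle)
t=26: (idle)

completion order = D, G, B, H, F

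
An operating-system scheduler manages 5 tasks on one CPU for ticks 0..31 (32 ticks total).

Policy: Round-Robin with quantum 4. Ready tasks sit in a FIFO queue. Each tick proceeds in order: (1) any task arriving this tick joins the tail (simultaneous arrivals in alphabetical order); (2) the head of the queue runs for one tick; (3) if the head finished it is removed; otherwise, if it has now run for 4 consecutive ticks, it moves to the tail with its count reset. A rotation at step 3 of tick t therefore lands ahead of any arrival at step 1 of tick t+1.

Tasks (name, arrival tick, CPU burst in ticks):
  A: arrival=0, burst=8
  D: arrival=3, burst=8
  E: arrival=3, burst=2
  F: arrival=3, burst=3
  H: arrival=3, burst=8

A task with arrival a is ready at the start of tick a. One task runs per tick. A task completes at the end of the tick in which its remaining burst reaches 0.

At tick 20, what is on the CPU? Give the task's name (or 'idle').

running at tick 20 = A

t=0: queue=[A] q_used=0 → run A
t=1: queue=[A] q_used=1 → run A
t=2: queue=[A] q_used=2 → run A
t=3: queue=[A,D,E,F,H] q_used=3 → run A
t=4: queue=[D,E,F,H,A] q_used=0 → run D
t=5: queue=[D,E,F,H,A] q_used=1 → run D
t=6: queue=[D,E,F,H,A] q_used=2 → run D
t=7: queue=[D,E,F,H,A] q_used=3 → run D
t=8: queue=[E,F,H,A,D] q_used=0 → run E
t=9: queue=[E,F,H,A,D] q_used=1 → run E
t=10: queue=[F,H,A,D] q_used=0 → run F
t=11: queue=[F,H,A,D] q_used=1 → run F
t=12: queue=[F,H,A,D] q_used=2 → run F
t=13: queue=[H,A,D] q_used=0 → run H
t=14: queue=[H,A,D] q_used=1 → run H
t=15: queue=[H,A,D] q_used=2 → run H
t=16: queue=[H,A,D] q_used=3 → run H
t=17: queue=[A,D,H] q_used=0 → run A
t=18: queue=[A,D,H] q_used=1 → run A
t=19: queue=[A,D,H] q_used=2 → run A
t=20: queue=[A,D,H] q_used=3 → run A
t=21: queue=[D,H] q_used=0 → run D
t=22: queue=[D,H] q_used=1 → run D
t=23: queue=[D,H] q_used=2 → run D
t=24: queue=[D,H] q_used=3 → run D
t=25: queue=[H] q_used=0 → run H
t=26: queue=[H] q_used=1 → run H
t=27: queue=[H] q_used=2 → run H
t=28: queue=[H] q_used=3 → run H
t=29: (idle)
t=30: (idle)
t=31: (idle)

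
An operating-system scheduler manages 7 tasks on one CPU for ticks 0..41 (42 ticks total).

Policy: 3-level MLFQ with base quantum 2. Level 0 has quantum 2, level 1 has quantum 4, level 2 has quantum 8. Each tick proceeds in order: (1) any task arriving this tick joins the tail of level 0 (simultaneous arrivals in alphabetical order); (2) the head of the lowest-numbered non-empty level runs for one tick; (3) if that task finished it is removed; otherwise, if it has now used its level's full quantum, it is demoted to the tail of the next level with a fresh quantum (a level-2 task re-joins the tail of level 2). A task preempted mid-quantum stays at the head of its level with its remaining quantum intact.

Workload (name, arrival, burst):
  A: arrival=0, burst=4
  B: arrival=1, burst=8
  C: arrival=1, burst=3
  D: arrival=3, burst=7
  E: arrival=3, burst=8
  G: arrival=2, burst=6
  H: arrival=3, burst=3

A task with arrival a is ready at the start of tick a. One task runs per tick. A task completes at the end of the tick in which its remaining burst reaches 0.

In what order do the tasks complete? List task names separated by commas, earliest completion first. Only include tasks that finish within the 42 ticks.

t=0: L0/L1/L2 = A/-/- → run A
t=1: L0/L1/L2 = ABC/-/- → run A
t=2: L0/L1/L2 = BCG/A/- → run B
t=3: L0/L1/L2 = BCGDEH/A/- → run B
t=4: L0/L1/L2 = CGDEH/AB/- → run C
t=5: L0/L1/L2 = CGDEH/AB/- → run C
t=6: L0/L1/L2 = GDEH/ABC/- → run G
t=7: L0/L1/L2 = GDEH/ABC/- → run G
t=8: L0/L1/L2 = DEH/ABCG/- → run D
t=9: L0/L1/L2 = DEH/ABCG/- → run D
t=10: L0/L1/L2 = EH/ABCGD/- → run E
t=11: L0/L1/L2 = EH/ABCGD/- → run E
t=12: L0/L1/L2 = H/ABCGDE/- → run H
t=13: L0/L1/L2 = H/ABCGDE/- → run H
t=14: L0/L1/L2 = -/ABCGDEH/- → run A
t=15: L0/L1/L2 = -/ABCGDEH/- → run A
t=16: L0/L1/L2 = -/BCGDEH/- → run B
t=17: L0/L1/L2 = -/BCGDEH/- → run B
t=18: L0/L1/L2 = -/BCGDEH/- → run B
t=19: L0/L1/L2 = -/BCGDEH/- → run B
t=20: L0/L1/L2 = -/CGDEH/B → run C
t=21: L0/L1/L2 = -/GDEH/B → run G
t=22: L0/L1/L2 = -/GDEH/B → run G
t=23: L0/L1/L2 = -/GDEH/B → run G
t=24: L0/L1/L2 = -/GDEH/B → run G
t=25: L0/L1/L2 = -/DEH/B → run D
t=26: L0/L1/L2 = -/DEH/B → run D
t=27: L0/L1/L2 = -/DEH/B → run D
t=28: L0/L1/L2 = -/DEH/B → run D
t=29: L0/L1/L2 = -/EH/BD → run E
t=30: L0/L1/L2 = -/EH/BD → run E
t=31: L0/L1/L2 = -/EH/BD → run E
t=32: L0/L1/L2 = -/EH/BD → run E
t=33: L0/L1/L2 = -/H/BDE → run H
t=34: L0/L1/L2 = -/-/BDE → run B
t=35: L0/L1/L2 = -/-/BDE → run B
t=36: L0/L1/L2 = -/-/DE → run D
t=37: L0/L1/L2 = -/-/E → run E
t=38: L0/L1/L2 = -/-/E → run E
t=39: (idle)
t=40: (idle)
t=41: (idle)

completion order = A, C, G, H, B, D, E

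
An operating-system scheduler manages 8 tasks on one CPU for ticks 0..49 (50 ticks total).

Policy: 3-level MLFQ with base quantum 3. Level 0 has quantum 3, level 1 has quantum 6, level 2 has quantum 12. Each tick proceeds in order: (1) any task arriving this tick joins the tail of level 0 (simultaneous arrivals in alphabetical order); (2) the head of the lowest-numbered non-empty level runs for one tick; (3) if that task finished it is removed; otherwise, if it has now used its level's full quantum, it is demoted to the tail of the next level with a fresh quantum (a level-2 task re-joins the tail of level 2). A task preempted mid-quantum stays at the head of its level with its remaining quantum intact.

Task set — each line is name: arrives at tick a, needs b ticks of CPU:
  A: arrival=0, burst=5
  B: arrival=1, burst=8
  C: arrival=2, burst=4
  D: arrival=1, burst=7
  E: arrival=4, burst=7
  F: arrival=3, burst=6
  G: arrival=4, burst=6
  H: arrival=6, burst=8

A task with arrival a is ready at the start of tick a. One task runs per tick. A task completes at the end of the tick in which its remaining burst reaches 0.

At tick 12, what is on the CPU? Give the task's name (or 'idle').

t=0: L0/L1/L2 = A/-/- → run A
t=1: L0/L1/L2 = ABD/-/- → run A
t=2: L0/L1/L2 = ABDC/-/- → run A
t=3: L0/L1/L2 = BDCF/A/- → run B
t=4: L0/L1/L2 = BDCFEG/A/- → run B
t=5: L0/L1/L2 = BDCFEG/A/- → run B
t=6: L0/L1/L2 = DCFEGH/AB/- → run D
t=7: L0/L1/L2 = DCFEGH/AB/- → run D
t=8: L0/L1/L2 = DCFEGH/AB/- → run D
t=9: L0/L1/L2 = CFEGH/ABD/- → run C
t=10: L0/L1/L2 = CFEGH/ABD/- → run C
t=11: L0/L1/L2 = CFEGH/ABD/- → run C
t=12: L0/L1/L2 = FEGH/ABDC/- → run F
t=13: L0/L1/L2 = FEGH/ABDC/- → run F
t=14: L0/L1/L2 = FEGH/ABDC/- → run F
t=15: L0/L1/L2 = EGH/ABDCF/- → run E
t=16: L0/L1/L2 = EGH/ABDCF/- → run E
t=17: L0/L1/L2 = EGH/ABDCF/- → run E
t=18: L0/L1/L2 = GH/ABDCFE/- → run G
t=19: L0/L1/L2 = GH/ABDCFE/- → run G
t=20: L0/L1/L2 = GH/ABDCFE/- → run G
t=21: L0/L1/L2 = H/ABDCFEG/- → run H
t=22: L0/L1/L2 = H/ABDCFEG/- → run H
t=23: L0/L1/L2 = H/ABDCFEG/- → run H
t=24: L0/L1/L2 = -/ABDCFEGH/- → run A
t=25: L0/L1/L2 = -/ABDCFEGH/- → run A
t=26: L0/L1/L2 = -/BDCFEGH/- → run B
t=27: L0/L1/L2 = -/BDCFEGH/- → run B
t=28: L0/L1/L2 = -/BDCFEGH/- → run B
t=29: L0/L1/L2 = -/BDCFEGH/- → run B
t=30: L0/L1/L2 = -/BDCFEGH/- → run B
t=31: L0/L1/L2 = -/DCFEGH/- → run D
t=32: L0/L1/L2 = -/DCFEGH/- → run D
t=33: L0/L1/L2 = -/DCFEGH/- → run D
t=34: L0/L1/L2 = -/DCFEGH/- → run D
t=35: L0/L1/L2 = -/CFEGH/- → run C
t=36: L0/L1/L2 = -/FEGH/- → run F
t=37: L0/L1/L2 = -/FEGH/- → run F
t=38: L0/L1/L2 = -/FEGH/- → run F
t=39: L0/L1/L2 = -/EGH/- → run E
t=40: L0/L1/L2 = -/EGH/- → run E
t=41: L0/L1/L2 = -/EGH/- → run E
t=42: L0/L1/L2 = -/EGH/- → run E
t=43: L0/L1/L2 = -/GH/- → run G
t=44: L0/L1/L2 = -/GH/- → run G
t=45: L0/L1/L2 = -/GH/- → run G
t=46: L0/L1/L2 = -/H/- → run H
t=47: L0/L1/L2 = -/H/- → run H
t=48: L0/L1/L2 = -/H/- → run H
t=49: L0/L1/L2 = -/H/- → run H

running at tick 12 = F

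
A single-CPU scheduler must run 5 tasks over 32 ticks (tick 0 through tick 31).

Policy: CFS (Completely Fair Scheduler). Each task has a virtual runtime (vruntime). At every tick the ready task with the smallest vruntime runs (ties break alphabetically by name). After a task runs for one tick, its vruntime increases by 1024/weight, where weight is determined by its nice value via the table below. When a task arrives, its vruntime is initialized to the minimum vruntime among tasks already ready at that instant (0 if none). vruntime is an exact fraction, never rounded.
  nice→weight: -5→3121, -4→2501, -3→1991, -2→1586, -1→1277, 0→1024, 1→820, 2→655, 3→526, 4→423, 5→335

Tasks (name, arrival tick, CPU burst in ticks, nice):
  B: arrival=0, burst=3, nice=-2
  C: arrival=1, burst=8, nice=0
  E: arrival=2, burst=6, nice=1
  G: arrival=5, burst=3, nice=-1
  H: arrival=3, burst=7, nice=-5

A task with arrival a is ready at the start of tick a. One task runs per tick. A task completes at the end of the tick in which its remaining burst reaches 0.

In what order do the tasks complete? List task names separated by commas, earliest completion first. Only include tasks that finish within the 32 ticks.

completion order = B, G, H, E, C

t=0: vr[B=0] → run B
t=1: vr[B=512/793 C=512/793] → run B
t=2: vr[B=1024/793 C=512/793 E=512/793] → run C
t=3: vr[B=1024/793 C=1305/793 E=512/793 H=512/793] → run E
t=4: vr[B=1024/793 C=1305/793 E=307968/162565 H=512/793] → run H
t=5: vr[B=1024/793 C=1305/793 E=307968/162565 G=2409984/2474953 H=2409984/2474953] → run G
t=6: vr[B=1024/793 C=1305/793 E=307968/162565 G=5611901440/3160514981 H=2409984/2474953] → run H
t=7: vr[B=1024/793 C=1305/793 E=307968/162565 G=5611901440/3160514981 H=3222016/2474953] → run B
t=8: vr[C=1305/793 E=307968/162565 G=5611901440/3160514981 H=3222016/2474953] → run H
t=9: vr[C=1305/793 E=307968/162565 G=5611901440/3160514981 H=4034048/2474953] → run H
t=10: vr[C=1305/793 E=307968/162565 G=5611901440/3160514981 H=4846080/2474953] → run C
t=11: vr[C=2098/793 E=307968/162565 G=5611901440/3160514981 H=4846080/2474953] → run G
t=12: vr[C=2098/793 E=307968/162565 G=8146253312/3160514981 H=4846080/2474953] → run E
t=13: vr[C=2098/793 E=510976/162565 G=8146253312/3160514981 H=4846080/2474953] → run H
t=14: vr[C=2098/793 E=510976/162565 G=8146253312/3160514981 H=5658112/2474953] → run H
t=15: vr[C=2098/793 E=510976/162565 G=8146253312/3160514981 H=6470144/2474953] → run G
t=16: vr[C=2098/793 E=510976/162565 H=6470144/2474953] → run H
t=17: vr[C=2098/793 E=510976/162565] → run C
t=18: vr[C=2891/793 E=510976/162565] → run E
t=19: vr[C=2891/793 E=713984/162565] → run C
t=20: vr[C=3684/793 E=713984/162565] → run E
t=21: vr[C=3684/793 E=916992/162565] → run C
t=22: vr[C=4477/793 E=916992/162565] → run E
t=23: vr[C=4477/793 E=224000/32513] → run C
t=24: vr[C=5270/793 E=224000/32513] → run C
t=25: vr[C=6063/793 E=224000/32513] → run E
t=26: vr[C=6063/793] → run C
t=27: (idle)
t=28: (idle)
t=29: (idle)
t=30: (idle)
t=31: (idle)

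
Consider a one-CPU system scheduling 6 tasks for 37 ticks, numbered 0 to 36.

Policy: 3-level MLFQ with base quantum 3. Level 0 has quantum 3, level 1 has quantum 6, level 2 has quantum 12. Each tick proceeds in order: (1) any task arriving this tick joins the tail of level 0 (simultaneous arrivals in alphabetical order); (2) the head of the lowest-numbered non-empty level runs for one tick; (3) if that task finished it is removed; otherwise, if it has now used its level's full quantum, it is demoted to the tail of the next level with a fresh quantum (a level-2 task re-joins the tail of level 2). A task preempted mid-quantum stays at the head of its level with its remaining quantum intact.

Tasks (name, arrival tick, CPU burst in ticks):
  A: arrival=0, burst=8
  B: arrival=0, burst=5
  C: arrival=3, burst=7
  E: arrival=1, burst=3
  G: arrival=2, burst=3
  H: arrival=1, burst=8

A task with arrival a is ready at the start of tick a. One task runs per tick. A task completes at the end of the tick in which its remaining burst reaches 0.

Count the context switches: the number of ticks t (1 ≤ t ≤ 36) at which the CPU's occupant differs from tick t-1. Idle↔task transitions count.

t=0: L0/L1/L2 = AB/-/- → run A
t=1: L0/L1/L2 = ABEH/-/- → run A
t=2: L0/L1/L2 = ABEHG/-/- → run A
t=3: L0/L1/L2 = BEHGC/A/- → run B
t=4: L0/L1/L2 = BEHGC/A/- → run B
t=5: L0/L1/L2 = BEHGC/A/- → run B
t=6: L0/L1/L2 = EHGC/AB/- → run E
t=7: L0/L1/L2 = EHGC/AB/- → run E
t=8: L0/L1/L2 = EHGC/AB/- → run E
t=9: L0/L1/L2 = HGC/AB/- → run H
t=10: L0/L1/L2 = HGC/AB/- → run H
t=11: L0/L1/L2 = HGC/AB/- → run H
t=12: L0/L1/L2 = GC/ABH/- → run G
t=13: L0/L1/L2 = GC/ABH/- → run G
t=14: L0/L1/L2 = GC/ABH/- → run G
t=15: L0/L1/L2 = C/ABH/- → run C
t=16: L0/L1/L2 = C/ABH/- → run C
t=17: L0/L1/L2 = C/ABH/- → run C
t=18: L0/L1/L2 = -/ABHC/- → run A
t=19: L0/L1/L2 = -/ABHC/- → run A
t=20: L0/L1/L2 = -/ABHC/- → run A
t=21: L0/L1/L2 = -/ABHC/- → run A
t=22: L0/L1/L2 = -/ABHC/- → run A
t=23: L0/L1/L2 = -/BHC/- → run B
t=24: L0/L1/L2 = -/BHC/- → run B
t=25: L0/L1/L2 = -/HC/- → run H
t=26: L0/L1/L2 = -/HC/- → run H
t=27: L0/L1/L2 = -/HC/- → run H
t=28: L0/L1/L2 = -/HC/- → run H
t=29: L0/L1/L2 = -/HC/- → run H
t=30: L0/L1/L2 = -/C/- → run C
t=31: L0/L1/L2 = -/C/- → run C
t=32: L0/L1/L2 = -/C/- → run C
t=33: L0/L1/L2 = -/C/- → run C
t=34: (idle)
t=35: (idle)
t=36: (idle)

context switches = 10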